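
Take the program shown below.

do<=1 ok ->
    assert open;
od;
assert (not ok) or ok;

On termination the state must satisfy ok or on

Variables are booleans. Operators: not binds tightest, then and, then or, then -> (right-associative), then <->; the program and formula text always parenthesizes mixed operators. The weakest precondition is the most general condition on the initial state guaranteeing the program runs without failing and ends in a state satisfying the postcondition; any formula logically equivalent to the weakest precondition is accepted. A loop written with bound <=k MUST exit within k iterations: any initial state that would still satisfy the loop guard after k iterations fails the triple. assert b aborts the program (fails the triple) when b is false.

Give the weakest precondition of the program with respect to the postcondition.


Working backward. After the program, ok or on must hold.
Before assert (not ok) or ok: ok or on
Before the loop (bound <=1), unroll the exhaustion recursion (WP_0 = exit-now case; WP_j = one more guarded iteration, up to j = 1):
  WP_0: (not ok) and (ok or on)
  WP_1: (ok -> (open and (not ok) and (ok or on))) and ((not ok) -> (ok or on))
So before the loop: (ok -> (open and (not ok) and (ok or on))) and ((not ok) -> (ok or on))
Answer: WP = (ok -> (open and (not ok) and (ok or on))) and ((not ok) -> (ok or on))


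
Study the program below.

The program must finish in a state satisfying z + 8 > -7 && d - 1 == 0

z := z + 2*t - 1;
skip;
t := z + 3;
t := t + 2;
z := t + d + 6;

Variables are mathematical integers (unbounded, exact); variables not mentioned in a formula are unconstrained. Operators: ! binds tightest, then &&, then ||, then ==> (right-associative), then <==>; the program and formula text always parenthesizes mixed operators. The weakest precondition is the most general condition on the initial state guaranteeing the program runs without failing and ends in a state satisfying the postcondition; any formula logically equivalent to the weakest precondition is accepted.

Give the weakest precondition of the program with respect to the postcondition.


Working backward. After the program, the postcondition z + 8 > -7 && d - 1 == 0 must hold; in canonical form it is z > -15 && d == 1.
Before z := t + d + 6: d + t > -21 && d == 1
Before t := t + 2: d + t > -23 && d == 1
Before t := z + 3: d + z > -26 && d == 1
Before skip: d + z > -26 && d == 1
Before z := z + 2*t - 1: d + 2*t + z > -25 && d == 1
Answer: WP = d + 2*t + z > -25 && d == 1


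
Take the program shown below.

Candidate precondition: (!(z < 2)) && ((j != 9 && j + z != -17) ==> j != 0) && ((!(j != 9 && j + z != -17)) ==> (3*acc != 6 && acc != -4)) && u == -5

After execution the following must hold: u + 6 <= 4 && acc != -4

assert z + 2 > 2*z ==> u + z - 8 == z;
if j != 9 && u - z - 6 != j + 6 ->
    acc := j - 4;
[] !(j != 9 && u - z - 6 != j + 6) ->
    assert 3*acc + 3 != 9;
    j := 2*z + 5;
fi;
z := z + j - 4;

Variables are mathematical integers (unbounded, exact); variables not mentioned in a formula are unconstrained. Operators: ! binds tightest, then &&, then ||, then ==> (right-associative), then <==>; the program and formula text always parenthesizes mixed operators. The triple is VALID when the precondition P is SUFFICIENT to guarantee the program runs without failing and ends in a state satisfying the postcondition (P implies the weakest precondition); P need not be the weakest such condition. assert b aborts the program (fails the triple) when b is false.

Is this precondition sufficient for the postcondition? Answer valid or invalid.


Working backward. After the program, the postcondition u + 6 <= 4 && acc != -4 must hold; in canonical form it is u <= -2 && acc != -4.
Before z := z + j - 4: u <= -2 && acc != -4
Then branch requires u <= -2 && j != 0; else branch requires 3*acc != 6 && u <= -2 && acc != -4.
Before the if: ((j != 9 && u != j + z + 12) ==> (u <= -2 && j != 0)) && ((!(j != 9 && u != j + z + 12)) ==> (3*acc != 6 && u <= -2 && acc != -4))
Before assert z + 2 > 2*z ==> u + z - 8 == z: (z < 2 ==> u == 8) && ((j != 9 && u != j + z + 12) ==> (u <= -2 && j != 0)) && ((!(j != 9 && u != j + z + 12)) ==> (3*acc != 6 && u <= -2 && acc != -4))
The weakest precondition is (z < 2 ==> u == 8) && ((j != 9 && u != j + z + 12) ==> (u <= -2 && j != 0)) && ((!(j != 9 && u != j + z + 12)) ==> (3*acc != 6 && u <= -2 && acc != -4)).
Check whether (!(z < 2)) && ((j != 9 && j + z != -17) ==> j != 0) && ((!(j != 9 && j + z != -17)) ==> (3*acc != 6 && acc != -4)) && u == -5 implies it.
Every state satisfying the precondition satisfies the weakest precondition: the implication holds.
Answer: valid


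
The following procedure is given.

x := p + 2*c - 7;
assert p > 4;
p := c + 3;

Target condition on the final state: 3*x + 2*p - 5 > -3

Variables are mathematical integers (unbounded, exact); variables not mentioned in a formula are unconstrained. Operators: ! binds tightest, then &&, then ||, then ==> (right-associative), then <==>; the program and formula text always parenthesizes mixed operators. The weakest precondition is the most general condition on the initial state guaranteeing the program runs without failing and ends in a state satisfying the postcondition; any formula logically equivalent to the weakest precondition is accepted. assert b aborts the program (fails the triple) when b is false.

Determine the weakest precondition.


Working backward. After the program, the postcondition 3*x + 2*p - 5 > -3 must hold; in canonical form it is 2*p + 3*x > 2.
Before p := c + 3: 2*c + 3*x > -4
Before assert p > 4: p > 4 && 2*c + 3*x > -4
Before x := p + 2*c - 7: p > 4 && 8*c + 3*p > 17
Answer: WP = p > 4 && 8*c + 3*p > 17


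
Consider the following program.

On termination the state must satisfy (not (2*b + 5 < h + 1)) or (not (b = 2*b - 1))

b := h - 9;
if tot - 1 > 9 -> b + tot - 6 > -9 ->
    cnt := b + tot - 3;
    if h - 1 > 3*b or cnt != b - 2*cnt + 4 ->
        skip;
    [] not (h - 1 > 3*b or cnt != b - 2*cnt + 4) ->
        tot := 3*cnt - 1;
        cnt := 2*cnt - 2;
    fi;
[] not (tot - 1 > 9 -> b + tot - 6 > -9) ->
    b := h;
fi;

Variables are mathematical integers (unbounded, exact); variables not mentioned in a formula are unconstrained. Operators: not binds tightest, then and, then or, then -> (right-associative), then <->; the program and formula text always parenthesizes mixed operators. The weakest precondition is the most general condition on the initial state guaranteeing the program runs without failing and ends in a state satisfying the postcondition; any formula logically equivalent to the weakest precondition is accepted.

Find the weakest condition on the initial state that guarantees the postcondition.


Working backward. After the program, the postcondition (not (2*b + 5 < h + 1)) or (not (b = 2*b - 1)) must hold; in canonical form it is (not (2*b < h - 4)) or (not (b = 1)).
Then branch requires ((h > 3*b + 1 or 2*b + 3*tot != 13) -> ((not (2*b < h - 4)) or (not (b = 1)))) and ((not (h > 3*b + 1 or 2*b + 3*tot != 13)) -> ((not (2*b < h - 4)) or (not (b = 1)))); else branch requires (not (h < -4)) or (not (h = 1)).
Before the if: ((tot > 10 -> b + tot > -3) -> (((h > 3*b + 1 or 2*b + 3*tot != 13) -> ((not (2*b < h - 4)) or (not (b = 1)))) and ((not (h > 3*b + 1 or 2*b + 3*tot != 13)) -> ((not (2*b < h - 4)) or (not (b = 1)))))) and ((not (tot > 10 -> b + tot > -3)) -> ((not (h < -4)) or (not (h = 1))))
Before b := h - 9: ((tot > 10 -> h + tot > 6) -> (((2*h < 26 or 2*h + 3*tot != 31) -> ((not (h < 14)) or (not (h = 10)))) and ((not (2*h < 26 or 2*h + 3*tot != 31)) -> ((not (h < 14)) or (not (h = 10)))))) and ((not (tot > 10 -> h + tot > 6)) -> ((not (h < -4)) or (not (h = 1))))
Answer: WP = ((tot > 10 -> h + tot > 6) -> (((2*h < 26 or 2*h + 3*tot != 31) -> ((not (h < 14)) or (not (h = 10)))) and ((not (2*h < 26 or 2*h + 3*tot != 31)) -> ((not (h < 14)) or (not (h = 10)))))) and ((not (tot > 10 -> h + tot > 6)) -> ((not (h < -4)) or (not (h = 1))))


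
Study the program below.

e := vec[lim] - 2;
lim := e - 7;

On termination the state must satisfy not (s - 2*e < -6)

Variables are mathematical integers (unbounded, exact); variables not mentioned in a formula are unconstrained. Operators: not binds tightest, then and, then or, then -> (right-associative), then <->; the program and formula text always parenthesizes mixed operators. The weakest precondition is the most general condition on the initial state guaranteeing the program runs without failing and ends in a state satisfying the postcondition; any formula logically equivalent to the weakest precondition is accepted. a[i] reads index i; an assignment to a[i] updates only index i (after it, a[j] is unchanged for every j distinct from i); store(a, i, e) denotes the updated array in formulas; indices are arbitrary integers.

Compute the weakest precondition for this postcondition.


Working backward. After the program, the postcondition not (s - 2*e < -6) must hold; in canonical form it is not (s < 2*e - 6).
Before lim := e - 7: not (s < 2*e - 6)
Before e := vec[lim] - 2: not (s < 2*vec[lim] - 10)
Answer: WP = not (s < 2*vec[lim] - 10)


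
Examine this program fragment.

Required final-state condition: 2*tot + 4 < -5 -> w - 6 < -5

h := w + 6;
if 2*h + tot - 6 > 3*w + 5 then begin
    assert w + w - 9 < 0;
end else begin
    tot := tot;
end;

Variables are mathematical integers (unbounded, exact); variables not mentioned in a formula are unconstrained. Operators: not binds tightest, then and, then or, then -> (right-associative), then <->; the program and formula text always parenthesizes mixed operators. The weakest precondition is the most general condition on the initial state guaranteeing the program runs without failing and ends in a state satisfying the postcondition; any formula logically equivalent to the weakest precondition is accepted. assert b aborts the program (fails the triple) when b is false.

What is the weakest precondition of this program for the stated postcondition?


Working backward. After the program, the postcondition 2*tot + 4 < -5 -> w - 6 < -5 must hold; in canonical form it is 2*tot < -9 -> w < 1.
Then branch requires 2*w < 9 and (2*tot < -9 -> w < 1); else branch requires 2*tot < -9 -> w < 1.
Before the if: (2*h + tot > 3*w + 11 -> (2*w < 9 and (2*tot < -9 -> w < 1))) and ((not (2*h + tot > 3*w + 11)) -> (2*tot < -9 -> w < 1))
Before h := w + 6: (tot > w - 1 -> (2*w < 9 and (2*tot < -9 -> w < 1))) and ((not (tot > w - 1)) -> (2*tot < -9 -> w < 1))
Answer: WP = (tot > w - 1 -> (2*w < 9 and (2*tot < -9 -> w < 1))) and ((not (tot > w - 1)) -> (2*tot < -9 -> w < 1))


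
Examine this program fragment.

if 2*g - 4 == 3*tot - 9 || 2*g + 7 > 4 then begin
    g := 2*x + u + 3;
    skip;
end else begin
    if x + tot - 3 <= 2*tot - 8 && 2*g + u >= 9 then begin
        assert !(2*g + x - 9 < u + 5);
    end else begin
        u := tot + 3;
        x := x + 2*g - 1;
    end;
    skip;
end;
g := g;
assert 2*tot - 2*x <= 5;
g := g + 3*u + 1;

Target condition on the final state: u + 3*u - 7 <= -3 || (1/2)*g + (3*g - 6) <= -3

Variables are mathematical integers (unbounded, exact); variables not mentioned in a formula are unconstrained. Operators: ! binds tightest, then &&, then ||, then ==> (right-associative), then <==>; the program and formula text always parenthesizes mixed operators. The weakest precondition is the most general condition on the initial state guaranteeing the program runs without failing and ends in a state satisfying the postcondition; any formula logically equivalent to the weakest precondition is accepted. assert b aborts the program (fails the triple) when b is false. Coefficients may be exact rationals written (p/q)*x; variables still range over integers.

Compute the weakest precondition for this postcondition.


Working backward. After the program, the postcondition u + 3*u - 7 <= -3 || (1/2)*g + (3*g - 6) <= -3 must hold; in canonical form it is 4*u <= 4 || (7/2)*g <= 3.
Before g := g + 3*u + 1: 4*u <= 4 || (7/2)*g + (21/2)*u <= -1/2
Before assert 2*tot - 2*x <= 5: 2*tot <= 2*x + 5 && (4*u <= 4 || (7/2)*g + (21/2)*u <= -1/2)
Before g := g: 2*tot <= 2*x + 5 && (4*u <= 4 || (7/2)*g + (21/2)*u <= -1/2)
Then branch requires 2*tot <= 2*x + 5 && (4*u <= 4 || 14*u + 7*x <= -11); else branch requires ((x <= tot - 5 && 2*g + u >= 9) ==> ((!(2*g + x < u + 14)) && 2*tot <= 2*x + 5 && (4*u <= 4 || (7/2)*g + (21/2)*u <= -1/2))) && ((!(x <= tot - 5 && 2*g + u >= 9)) ==> (2*tot <= 4*g + 2*x + 3 && (4*tot <= -8 || (7/2)*g + (21/2)*tot <= -32))).
Before the if: ((2*g == 3*tot - 5 || 2*g > -3) ==> (2*tot <= 2*x + 5 && (4*u <= 4 || 14*u + 7*x <= -11))) && ((!(2*g == 3*tot - 5 || 2*g > -3)) ==> (((x <= tot - 5 && 2*g + u >= 9) ==> ((!(2*g + x < u + 14)) && 2*tot <= 2*x + 5 && (4*u <= 4 || (7/2)*g + (21/2)*u <= -1/2))) && ((!(x <= tot - 5 && 2*g + u >= 9)) ==> (2*tot <= 4*g + 2*x + 3 && (4*tot <= -8 || (7/2)*g + (21/2)*tot <= -32)))))
Answer: WP = ((2*g == 3*tot - 5 || 2*g > -3) ==> (2*tot <= 2*x + 5 && (4*u <= 4 || 14*u + 7*x <= -11))) && ((!(2*g == 3*tot - 5 || 2*g > -3)) ==> (((x <= tot - 5 && 2*g + u >= 9) ==> ((!(2*g + x < u + 14)) && 2*tot <= 2*x + 5 && (4*u <= 4 || (7/2)*g + (21/2)*u <= -1/2))) && ((!(x <= tot - 5 && 2*g + u >= 9)) ==> (2*tot <= 4*g + 2*x + 3 && (4*tot <= -8 || (7/2)*g + (21/2)*tot <= -32)))))


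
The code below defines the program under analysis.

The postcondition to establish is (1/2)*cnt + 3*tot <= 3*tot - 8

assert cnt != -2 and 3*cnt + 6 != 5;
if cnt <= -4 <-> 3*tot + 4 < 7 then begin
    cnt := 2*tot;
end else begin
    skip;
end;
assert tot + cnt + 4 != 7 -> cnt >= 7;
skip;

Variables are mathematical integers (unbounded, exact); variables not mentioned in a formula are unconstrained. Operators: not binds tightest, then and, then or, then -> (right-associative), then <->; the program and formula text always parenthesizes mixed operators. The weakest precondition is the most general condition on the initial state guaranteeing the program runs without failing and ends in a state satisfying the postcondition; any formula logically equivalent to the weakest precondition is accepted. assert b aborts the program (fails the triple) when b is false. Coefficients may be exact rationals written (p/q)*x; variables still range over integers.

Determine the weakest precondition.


Working backward. After the program, the postcondition (1/2)*cnt + 3*tot <= 3*tot - 8 must hold; in canonical form it is (1/2)*cnt <= -8.
Before skip: (1/2)*cnt <= -8
Before assert tot + cnt + 4 != 7 -> cnt >= 7: (cnt + tot != 3 -> cnt >= 7) and (1/2)*cnt <= -8
Then branch requires (3*tot != 3 -> 2*tot >= 7) and tot <= -8; else branch requires (cnt + tot != 3 -> cnt >= 7) and (1/2)*cnt <= -8.
Before the if: ((cnt <= -4 <-> 3*tot < 3) -> ((3*tot != 3 -> 2*tot >= 7) and tot <= -8)) and ((not (cnt <= -4 <-> 3*tot < 3)) -> ((cnt + tot != 3 -> cnt >= 7) and (1/2)*cnt <= -8))
Before assert cnt != -2 and 3*cnt + 6 != 5: cnt != -2 and 3*cnt != -1 and ((cnt <= -4 <-> 3*tot < 3) -> ((3*tot != 3 -> 2*tot >= 7) and tot <= -8)) and ((not (cnt <= -4 <-> 3*tot < 3)) -> ((cnt + tot != 3 -> cnt >= 7) and (1/2)*cnt <= -8))
Answer: WP = cnt != -2 and 3*cnt != -1 and ((cnt <= -4 <-> 3*tot < 3) -> ((3*tot != 3 -> 2*tot >= 7) and tot <= -8)) and ((not (cnt <= -4 <-> 3*tot < 3)) -> ((cnt + tot != 3 -> cnt >= 7) and (1/2)*cnt <= -8))


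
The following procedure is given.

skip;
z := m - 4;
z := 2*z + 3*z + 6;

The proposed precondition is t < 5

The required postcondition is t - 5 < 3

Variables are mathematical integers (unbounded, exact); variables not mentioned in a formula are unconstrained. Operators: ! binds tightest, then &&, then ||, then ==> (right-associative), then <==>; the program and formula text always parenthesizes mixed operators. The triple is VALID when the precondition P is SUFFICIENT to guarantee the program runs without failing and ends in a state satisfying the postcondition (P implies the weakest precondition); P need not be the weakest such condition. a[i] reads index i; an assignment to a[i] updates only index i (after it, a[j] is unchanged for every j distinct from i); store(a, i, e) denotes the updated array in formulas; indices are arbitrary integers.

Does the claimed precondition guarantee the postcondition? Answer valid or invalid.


Working backward. After the program, the postcondition t - 5 < 3 must hold; in canonical form it is t < 8.
Before z := 2*z + 3*z + 6: t < 8
Before z := m - 4: t < 8
Before skip: t < 8
The weakest precondition is t < 8.
Check whether t < 5 implies it.
Every state satisfying the precondition satisfies the weakest precondition: the implication holds.
Answer: valid


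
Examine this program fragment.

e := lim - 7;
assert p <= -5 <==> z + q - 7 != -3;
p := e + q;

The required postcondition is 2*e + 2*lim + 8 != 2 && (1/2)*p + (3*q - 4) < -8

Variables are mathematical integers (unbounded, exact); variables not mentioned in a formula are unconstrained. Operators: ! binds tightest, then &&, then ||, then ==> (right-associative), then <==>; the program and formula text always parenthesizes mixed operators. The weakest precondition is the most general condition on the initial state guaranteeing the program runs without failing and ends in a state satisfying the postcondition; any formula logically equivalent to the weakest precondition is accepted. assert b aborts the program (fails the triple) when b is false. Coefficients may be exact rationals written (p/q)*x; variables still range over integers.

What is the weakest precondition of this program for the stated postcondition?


Working backward. After the program, the postcondition 2*e + 2*lim + 8 != 2 && (1/2)*p + (3*q - 4) < -8 must hold; in canonical form it is 2*e + 2*lim != -6 && (1/2)*p + 3*q < -4.
Before p := e + q: 2*e + 2*lim != -6 && (1/2)*e + (7/2)*q < -4
Before assert p <= -5 <==> z + q - 7 != -3: (p <= -5 <==> q + z != 4) && 2*e + 2*lim != -6 && (1/2)*e + (7/2)*q < -4
Before e := lim - 7: (p <= -5 <==> q + z != 4) && 4*lim != 8 && (1/2)*lim + (7/2)*q < -1/2
Answer: WP = (p <= -5 <==> q + z != 4) && 4*lim != 8 && (1/2)*lim + (7/2)*q < -1/2


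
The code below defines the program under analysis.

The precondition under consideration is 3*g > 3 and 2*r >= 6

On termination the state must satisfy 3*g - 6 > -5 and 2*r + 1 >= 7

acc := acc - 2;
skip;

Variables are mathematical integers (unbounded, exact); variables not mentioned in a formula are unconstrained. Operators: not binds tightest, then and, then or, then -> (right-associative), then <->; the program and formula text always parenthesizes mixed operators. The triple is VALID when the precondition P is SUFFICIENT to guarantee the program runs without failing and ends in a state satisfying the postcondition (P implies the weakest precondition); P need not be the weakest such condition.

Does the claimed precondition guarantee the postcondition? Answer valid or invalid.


Working backward. After the program, the postcondition 3*g - 6 > -5 and 2*r + 1 >= 7 must hold; in canonical form it is 3*g > 1 and 2*r >= 6.
Before skip: 3*g > 1 and 2*r >= 6
Before acc := acc - 2: 3*g > 1 and 2*r >= 6
The weakest precondition is 3*g > 1 and 2*r >= 6.
Check whether 3*g > 3 and 2*r >= 6 implies it.
Every state satisfying the precondition satisfies the weakest precondition: the implication holds.
Answer: valid


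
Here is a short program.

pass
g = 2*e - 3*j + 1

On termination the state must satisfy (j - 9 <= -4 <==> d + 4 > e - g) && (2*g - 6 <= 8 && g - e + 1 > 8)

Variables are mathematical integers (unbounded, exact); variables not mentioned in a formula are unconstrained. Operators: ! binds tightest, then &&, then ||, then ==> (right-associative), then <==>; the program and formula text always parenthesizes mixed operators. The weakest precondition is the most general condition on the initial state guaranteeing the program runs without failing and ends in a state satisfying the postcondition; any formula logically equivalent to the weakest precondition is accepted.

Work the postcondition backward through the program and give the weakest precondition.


Working backward. After the program, the postcondition (j - 9 <= -4 <==> d + 4 > e - g) && (2*g - 6 <= 8 && g - e + 1 > 8) must hold; in canonical form it is (j <= 5 <==> d + g > e - 4) && 2*g <= 14 && g > e + 7.
Before g := 2*e - 3*j + 1: (j <= 5 <==> d + e > 3*j - 5) && 4*e <= 6*j + 12 && e > 3*j + 6
Before skip: (j <= 5 <==> d + e > 3*j - 5) && 4*e <= 6*j + 12 && e > 3*j + 6
Answer: WP = (j <= 5 <==> d + e > 3*j - 5) && 4*e <= 6*j + 12 && e > 3*j + 6


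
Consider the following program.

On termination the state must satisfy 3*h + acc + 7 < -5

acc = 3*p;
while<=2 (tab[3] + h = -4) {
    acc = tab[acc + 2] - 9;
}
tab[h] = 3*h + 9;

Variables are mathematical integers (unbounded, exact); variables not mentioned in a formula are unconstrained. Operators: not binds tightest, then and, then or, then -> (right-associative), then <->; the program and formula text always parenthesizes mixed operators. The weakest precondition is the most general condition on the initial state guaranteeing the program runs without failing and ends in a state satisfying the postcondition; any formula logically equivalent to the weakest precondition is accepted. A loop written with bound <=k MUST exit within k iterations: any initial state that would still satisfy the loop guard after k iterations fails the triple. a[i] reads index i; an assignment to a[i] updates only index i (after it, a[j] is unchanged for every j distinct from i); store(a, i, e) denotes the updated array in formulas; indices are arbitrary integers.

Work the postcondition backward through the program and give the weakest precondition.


Working backward. After the program, the postcondition 3*h + acc + 7 < -5 must hold; in canonical form it is acc + 3*h < -12.
Before tab[h] := 3*h + 9: acc + 3*h < -12
Before the loop (bound <=2), unroll the exhaustion recursion (WP_0 = exit-now case; WP_j = one more guarded iteration, up to j = 2):
  WP_0: (not (tab[3] + h = -4)) and acc + 3*h < -12
  WP_1: (tab[3] + h = -4 -> ((not (tab[3] + h = -4)) and tab[acc + 2] + 3*h < -3)) and ((not (tab[3] + h = -4)) -> acc + 3*h < -12)
  WP_2: (tab[3] + h = -4 -> ((tab[3] + h = -4 -> ((not (tab[3] + h = -4)) and tab[tab[acc + 2] - 7] + 3*h < -3)) and ((not (tab[3] + h = -4)) -> tab[acc + 2] + 3*h < -3))) and ((not (tab[3] + h = -4)) -> acc + 3*h < -12)
So before the loop: (tab[3] + h = -4 -> ((tab[3] + h = -4 -> ((not (tab[3] + h = -4)) and tab[tab[acc + 2] - 7] + 3*h < -3)) and ((not (tab[3] + h = -4)) -> tab[acc + 2] + 3*h < -3))) and ((not (tab[3] + h = -4)) -> acc + 3*h < -12)
Before acc := 3*p: (tab[3] + h = -4 -> ((tab[3] + h = -4 -> ((not (tab[3] + h = -4)) and tab[tab[3*p + 2] - 7] + 3*h < -3)) and ((not (tab[3] + h = -4)) -> tab[3*p + 2] + 3*h < -3))) and ((not (tab[3] + h = -4)) -> 3*h + 3*p < -12)
Answer: WP = (tab[3] + h = -4 -> ((tab[3] + h = -4 -> ((not (tab[3] + h = -4)) and tab[tab[3*p + 2] - 7] + 3*h < -3)) and ((not (tab[3] + h = -4)) -> tab[3*p + 2] + 3*h < -3))) and ((not (tab[3] + h = -4)) -> 3*h + 3*p < -12)


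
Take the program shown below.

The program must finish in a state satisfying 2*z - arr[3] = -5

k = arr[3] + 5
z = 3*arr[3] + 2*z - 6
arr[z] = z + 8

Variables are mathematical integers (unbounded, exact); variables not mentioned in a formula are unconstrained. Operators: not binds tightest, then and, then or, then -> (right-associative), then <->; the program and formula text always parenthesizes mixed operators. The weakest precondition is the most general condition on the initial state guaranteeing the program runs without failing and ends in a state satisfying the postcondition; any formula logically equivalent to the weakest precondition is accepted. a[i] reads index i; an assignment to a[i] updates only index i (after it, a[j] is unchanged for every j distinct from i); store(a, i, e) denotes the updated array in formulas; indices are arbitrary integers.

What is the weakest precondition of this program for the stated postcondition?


Working backward. After the program, the postcondition 2*z - arr[3] = -5 must hold; in canonical form it is 2*z = arr[3] - 5.
Before arr[z] := z + 8: 2*z = store(arr, z, z + 8)[3] - 5
Before z := 3*arr[3] + 2*z - 6: 6*arr[3] + 4*z = store(arr, 3*arr[3] + 2*z - 6, 3*arr[3] + 2*z + 2)[3] + 7
Before k := arr[3] + 5: 6*arr[3] + 4*z = store(arr, 3*arr[3] + 2*z - 6, 3*arr[3] + 2*z + 2)[3] + 7
Answer: WP = 6*arr[3] + 4*z = store(arr, 3*arr[3] + 2*z - 6, 3*arr[3] + 2*z + 2)[3] + 7


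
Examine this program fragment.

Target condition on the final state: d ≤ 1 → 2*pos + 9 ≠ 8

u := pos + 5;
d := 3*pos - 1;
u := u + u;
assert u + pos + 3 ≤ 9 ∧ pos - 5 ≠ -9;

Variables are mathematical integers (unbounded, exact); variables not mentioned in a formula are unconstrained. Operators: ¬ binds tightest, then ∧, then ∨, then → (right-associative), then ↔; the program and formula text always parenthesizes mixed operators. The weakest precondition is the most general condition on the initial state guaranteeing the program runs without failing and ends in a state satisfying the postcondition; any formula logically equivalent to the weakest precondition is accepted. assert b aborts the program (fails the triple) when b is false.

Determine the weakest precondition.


Working backward. After the program, the postcondition d ≤ 1 → 2*pos + 9 ≠ 8 must hold; in canonical form it is d ≤ 1 → 2*pos ≠ -1.
Before assert u + pos + 3 ≤ 9 ∧ pos - 5 ≠ -9: pos + u ≤ 6 ∧ pos ≠ -4 ∧ (d ≤ 1 → 2*pos ≠ -1)
Before u := u + u: pos + 2*u ≤ 6 ∧ pos ≠ -4 ∧ (d ≤ 1 → 2*pos ≠ -1)
Before d := 3*pos - 1: pos + 2*u ≤ 6 ∧ pos ≠ -4 ∧ (3*pos ≤ 2 → 2*pos ≠ -1)
Before u := pos + 5: 3*pos ≤ -4 ∧ pos ≠ -4 ∧ (3*pos ≤ 2 → 2*pos ≠ -1)
Answer: WP = 3*pos ≤ -4 ∧ pos ≠ -4 ∧ (3*pos ≤ 2 → 2*pos ≠ -1)


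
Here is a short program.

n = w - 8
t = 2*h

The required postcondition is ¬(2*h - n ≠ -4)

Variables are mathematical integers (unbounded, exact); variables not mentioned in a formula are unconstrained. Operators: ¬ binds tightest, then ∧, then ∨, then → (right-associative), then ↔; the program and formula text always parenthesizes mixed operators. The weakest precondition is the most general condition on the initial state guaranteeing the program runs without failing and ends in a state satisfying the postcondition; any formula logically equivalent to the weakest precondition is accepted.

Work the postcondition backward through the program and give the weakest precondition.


Working backward. After the program, the postcondition ¬(2*h - n ≠ -4) must hold; in canonical form it is ¬(2*h ≠ n - 4).
Before t := 2*h: ¬(2*h ≠ n - 4)
Before n := w - 8: ¬(2*h ≠ w - 12)
Answer: WP = ¬(2*h ≠ w - 12)


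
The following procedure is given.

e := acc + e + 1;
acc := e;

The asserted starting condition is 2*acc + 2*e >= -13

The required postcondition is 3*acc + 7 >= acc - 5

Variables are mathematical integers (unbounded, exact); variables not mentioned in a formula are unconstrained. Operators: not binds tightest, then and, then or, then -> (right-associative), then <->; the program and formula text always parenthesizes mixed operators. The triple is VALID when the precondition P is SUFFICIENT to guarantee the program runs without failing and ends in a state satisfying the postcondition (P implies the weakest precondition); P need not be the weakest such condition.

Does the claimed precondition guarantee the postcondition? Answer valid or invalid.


Working backward. After the program, the postcondition 3*acc + 7 >= acc - 5 must hold; in canonical form it is 2*acc >= -12.
Before acc := e: 2*e >= -12
Before e := acc + e + 1: 2*acc + 2*e >= -14
The weakest precondition is 2*acc + 2*e >= -14.
Check whether 2*acc + 2*e >= -13 implies it.
Every state satisfying the precondition satisfies the weakest precondition: the implication holds.
Answer: valid


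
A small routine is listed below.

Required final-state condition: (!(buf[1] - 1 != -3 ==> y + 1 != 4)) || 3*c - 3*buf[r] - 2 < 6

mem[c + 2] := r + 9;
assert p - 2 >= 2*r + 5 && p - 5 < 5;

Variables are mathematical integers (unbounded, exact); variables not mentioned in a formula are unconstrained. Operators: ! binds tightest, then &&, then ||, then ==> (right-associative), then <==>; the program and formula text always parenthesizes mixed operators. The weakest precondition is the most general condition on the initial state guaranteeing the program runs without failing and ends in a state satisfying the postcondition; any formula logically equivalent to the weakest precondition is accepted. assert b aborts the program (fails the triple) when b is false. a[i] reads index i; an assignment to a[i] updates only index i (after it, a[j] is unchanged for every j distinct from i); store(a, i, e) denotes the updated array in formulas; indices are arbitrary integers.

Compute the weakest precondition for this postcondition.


Working backward. After the program, the postcondition (!(buf[1] - 1 != -3 ==> y + 1 != 4)) || 3*c - 3*buf[r] - 2 < 6 must hold; in canonical form it is (!(buf[1] != -2 ==> y != 3)) || 3*c < 3*buf[r] + 8.
Before assert p - 2 >= 2*r + 5 && p - 5 < 5: p >= 2*r + 7 && p < 10 && ((!(buf[1] != -2 ==> y != 3)) || 3*c < 3*buf[r] + 8)
Before mem[c + 2] := r + 9: p >= 2*r + 7 && p < 10 && ((!(buf[1] != -2 ==> y != 3)) || 3*c < 3*buf[r] + 8)
Answer: WP = p >= 2*r + 7 && p < 10 && ((!(buf[1] != -2 ==> y != 3)) || 3*c < 3*buf[r] + 8)


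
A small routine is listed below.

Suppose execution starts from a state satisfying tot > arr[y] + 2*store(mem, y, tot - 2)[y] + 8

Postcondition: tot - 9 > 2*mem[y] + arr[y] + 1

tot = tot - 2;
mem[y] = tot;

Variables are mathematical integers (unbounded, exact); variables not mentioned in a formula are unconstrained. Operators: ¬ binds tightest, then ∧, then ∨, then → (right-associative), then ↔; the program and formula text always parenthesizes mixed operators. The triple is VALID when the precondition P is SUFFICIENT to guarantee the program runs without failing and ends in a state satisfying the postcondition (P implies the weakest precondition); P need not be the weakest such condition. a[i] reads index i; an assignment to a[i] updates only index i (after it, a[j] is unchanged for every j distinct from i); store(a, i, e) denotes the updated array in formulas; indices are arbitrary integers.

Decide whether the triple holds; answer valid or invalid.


Working backward. After the program, the postcondition tot - 9 > 2*mem[y] + arr[y] + 1 must hold; in canonical form it is tot > arr[y] + 2*mem[y] + 10.
Before mem[y] := tot: tot > arr[y] + 2*store(mem, y, tot)[y] + 10
Before tot := tot - 2: tot > arr[y] + 2*store(mem, y, tot - 2)[y] + 12
The weakest precondition is tot > arr[y] + 2*store(mem, y, tot - 2)[y] + 12.
Check whether tot > arr[y] + 2*store(mem, y, tot - 2)[y] + 8 implies it.
Countermodel: at the initial state arr = {[0] = -5, elsewhere -5}, mem = {[0] = 0, elsewhere 0}, tot = 0, y = 0, the precondition holds but the weakest precondition fails.
Answer: invalid


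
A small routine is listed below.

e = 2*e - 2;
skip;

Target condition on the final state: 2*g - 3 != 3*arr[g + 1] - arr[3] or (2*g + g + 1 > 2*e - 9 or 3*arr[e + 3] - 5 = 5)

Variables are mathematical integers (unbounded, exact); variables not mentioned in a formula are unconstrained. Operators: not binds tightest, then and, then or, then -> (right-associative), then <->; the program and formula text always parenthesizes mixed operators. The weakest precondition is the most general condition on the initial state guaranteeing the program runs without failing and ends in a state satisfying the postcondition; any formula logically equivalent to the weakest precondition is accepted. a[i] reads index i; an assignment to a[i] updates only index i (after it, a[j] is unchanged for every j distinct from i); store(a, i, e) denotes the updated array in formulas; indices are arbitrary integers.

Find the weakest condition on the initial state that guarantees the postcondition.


Working backward. After the program, the postcondition 2*g - 3 != 3*arr[g + 1] - arr[3] or (2*g + g + 1 > 2*e - 9 or 3*arr[e + 3] - 5 = 5) must hold; in canonical form it is arr[3] + 2*g != 3*arr[g + 1] + 3 or 3*g > 2*e - 10 or 3*arr[e + 3] = 10.
Before skip: arr[3] + 2*g != 3*arr[g + 1] + 3 or 3*g > 2*e - 10 or 3*arr[e + 3] = 10
Before e := 2*e - 2: arr[3] + 2*g != 3*arr[g + 1] + 3 or 3*g > 4*e - 14 or 3*arr[2*e + 1] = 10
Answer: WP = arr[3] + 2*g != 3*arr[g + 1] + 3 or 3*g > 4*e - 14 or 3*arr[2*e + 1] = 10


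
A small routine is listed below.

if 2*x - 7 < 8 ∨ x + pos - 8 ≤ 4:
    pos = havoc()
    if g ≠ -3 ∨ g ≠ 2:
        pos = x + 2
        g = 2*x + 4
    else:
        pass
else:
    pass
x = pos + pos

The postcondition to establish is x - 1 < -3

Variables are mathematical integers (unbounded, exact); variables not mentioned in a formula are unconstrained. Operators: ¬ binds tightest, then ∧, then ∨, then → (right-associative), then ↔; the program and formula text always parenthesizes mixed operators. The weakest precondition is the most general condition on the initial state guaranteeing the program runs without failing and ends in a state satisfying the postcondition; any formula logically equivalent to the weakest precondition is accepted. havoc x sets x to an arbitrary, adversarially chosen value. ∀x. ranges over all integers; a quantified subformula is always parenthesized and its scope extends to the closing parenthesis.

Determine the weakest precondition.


Working backward. After the program, the postcondition x - 1 < -3 must hold; in canonical form it is x < -2.
Before x := pos + pos: 2*pos < -2
Then branch requires ∀pos_1. (((g ≠ -3 ∨ g ≠ 2) → 2*x < -6) ∧ ((¬(g ≠ -3 ∨ g ≠ 2)) → 2*pos_1 < -2)); else branch requires 2*pos < -2.
Before the if: ((2*x < 15 ∨ pos + x ≤ 12) → (∀pos_1. (((g ≠ -3 ∨ g ≠ 2) → 2*x < -6) ∧ ((¬(g ≠ -3 ∨ g ≠ 2)) → 2*pos_1 < -2)))) ∧ ((¬(2*x < 15 ∨ pos + x ≤ 12)) → 2*pos < -2)
Answer: WP = ((2*x < 15 ∨ pos + x ≤ 12) → (∀pos_1. (((g ≠ -3 ∨ g ≠ 2) → 2*x < -6) ∧ ((¬(g ≠ -3 ∨ g ≠ 2)) → 2*pos_1 < -2)))) ∧ ((¬(2*x < 15 ∨ pos + x ≤ 12)) → 2*pos < -2)


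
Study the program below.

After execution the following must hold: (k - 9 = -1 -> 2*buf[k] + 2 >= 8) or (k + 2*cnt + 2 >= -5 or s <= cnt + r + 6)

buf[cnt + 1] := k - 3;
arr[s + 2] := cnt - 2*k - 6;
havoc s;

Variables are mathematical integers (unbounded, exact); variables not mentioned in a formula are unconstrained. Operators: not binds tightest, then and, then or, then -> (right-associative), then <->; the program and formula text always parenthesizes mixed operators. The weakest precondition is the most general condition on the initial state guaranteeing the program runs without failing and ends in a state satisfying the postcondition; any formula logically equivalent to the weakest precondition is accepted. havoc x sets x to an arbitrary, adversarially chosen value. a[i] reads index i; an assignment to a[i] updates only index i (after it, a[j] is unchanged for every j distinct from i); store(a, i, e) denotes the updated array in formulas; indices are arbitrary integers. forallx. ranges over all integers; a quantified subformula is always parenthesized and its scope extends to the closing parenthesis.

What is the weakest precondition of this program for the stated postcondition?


Working backward. After the program, the postcondition (k - 9 = -1 -> 2*buf[k] + 2 >= 8) or (k + 2*cnt + 2 >= -5 or s <= cnt + r + 6) must hold; in canonical form it is (k = 8 -> 2*buf[k] >= 6) or 2*cnt + k >= -7 or s <= cnt + r + 6.
Before havoc s: forall s_1. ((k = 8 -> 2*buf[k] >= 6) or 2*cnt + k >= -7 or s_1 <= cnt + r + 6)
Before arr[s + 2] := cnt - 2*k - 6: forall s_1. ((k = 8 -> 2*buf[k] >= 6) or 2*cnt + k >= -7 or s_1 <= cnt + r + 6)
Before buf[cnt + 1] := k - 3: forall s_1. ((k = 8 -> 2*store(buf, cnt + 1, k - 3)[k] >= 6) or 2*cnt + k >= -7 or s_1 <= cnt + r + 6)
Answer: WP = forall s_1. ((k = 8 -> 2*store(buf, cnt + 1, k - 3)[k] >= 6) or 2*cnt + k >= -7 or s_1 <= cnt + r + 6)


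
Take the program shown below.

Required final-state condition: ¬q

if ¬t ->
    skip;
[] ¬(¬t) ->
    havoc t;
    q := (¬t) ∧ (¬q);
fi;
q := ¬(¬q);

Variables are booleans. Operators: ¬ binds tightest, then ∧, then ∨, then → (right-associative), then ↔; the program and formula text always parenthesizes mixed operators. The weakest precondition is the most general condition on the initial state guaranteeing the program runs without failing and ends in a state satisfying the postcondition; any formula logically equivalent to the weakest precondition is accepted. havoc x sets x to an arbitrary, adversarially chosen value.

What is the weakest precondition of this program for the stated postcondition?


Working backward. After the program, ¬q must hold.
Before q := ¬(¬q): ¬q
Then branch requires ¬q; else branch requires q.
Before the if: ((¬t) → (¬q)) ∧ (t → q)
Answer: WP = ((¬t) → (¬q)) ∧ (t → q)


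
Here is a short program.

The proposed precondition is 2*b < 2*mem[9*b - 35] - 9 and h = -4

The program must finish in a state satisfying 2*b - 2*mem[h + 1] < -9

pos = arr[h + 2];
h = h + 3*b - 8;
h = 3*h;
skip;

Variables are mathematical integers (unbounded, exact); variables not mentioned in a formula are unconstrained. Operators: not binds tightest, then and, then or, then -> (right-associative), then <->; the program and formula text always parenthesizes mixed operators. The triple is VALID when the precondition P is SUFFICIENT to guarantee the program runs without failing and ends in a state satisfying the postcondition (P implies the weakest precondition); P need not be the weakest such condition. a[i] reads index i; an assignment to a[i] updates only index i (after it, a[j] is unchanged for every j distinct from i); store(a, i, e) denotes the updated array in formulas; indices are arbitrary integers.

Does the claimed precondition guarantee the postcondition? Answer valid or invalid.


Working backward. After the program, the postcondition 2*b - 2*mem[h + 1] < -9 must hold; in canonical form it is 2*b < 2*mem[h + 1] - 9.
Before skip: 2*b < 2*mem[h + 1] - 9
Before h := 3*h: 2*b < 2*mem[3*h + 1] - 9
Before h := h + 3*b - 8: 2*b < 2*mem[9*b + 3*h - 23] - 9
Before pos := arr[h + 2]: 2*b < 2*mem[9*b + 3*h - 23] - 9
The weakest precondition is 2*b < 2*mem[9*b + 3*h - 23] - 9.
Check whether 2*b < 2*mem[9*b - 35] - 9 and h = -4 implies it.
Every state satisfying the precondition satisfies the weakest precondition: the implication holds.
Answer: valid


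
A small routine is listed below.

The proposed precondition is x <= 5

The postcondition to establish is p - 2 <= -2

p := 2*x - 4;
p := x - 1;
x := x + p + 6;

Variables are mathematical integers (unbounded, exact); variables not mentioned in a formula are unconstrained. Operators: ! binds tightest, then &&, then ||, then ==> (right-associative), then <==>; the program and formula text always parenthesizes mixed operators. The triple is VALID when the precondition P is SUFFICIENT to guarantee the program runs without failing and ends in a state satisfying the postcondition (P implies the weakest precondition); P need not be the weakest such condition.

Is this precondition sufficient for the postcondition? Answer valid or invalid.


Working backward. After the program, the postcondition p - 2 <= -2 must hold; in canonical form it is p <= 0.
Before x := x + p + 6: p <= 0
Before p := x - 1: x <= 1
Before p := 2*x - 4: x <= 1
The weakest precondition is x <= 1.
Check whether x <= 5 implies it.
Countermodel: at the initial state x = 2, the precondition holds but the weakest precondition fails.
Answer: invalid


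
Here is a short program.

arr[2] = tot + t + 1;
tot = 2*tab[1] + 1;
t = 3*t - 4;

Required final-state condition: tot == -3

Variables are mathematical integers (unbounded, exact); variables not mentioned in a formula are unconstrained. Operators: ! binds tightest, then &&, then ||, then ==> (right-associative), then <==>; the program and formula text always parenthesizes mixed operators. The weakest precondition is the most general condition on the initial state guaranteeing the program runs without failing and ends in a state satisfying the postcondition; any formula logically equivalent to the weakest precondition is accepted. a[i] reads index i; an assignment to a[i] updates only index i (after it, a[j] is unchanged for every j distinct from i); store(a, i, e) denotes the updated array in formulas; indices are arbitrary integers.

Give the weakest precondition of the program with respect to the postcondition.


Working backward. After the program, tot == -3 must hold.
Before t := 3*t - 4: tot == -3
Before tot := 2*tab[1] + 1: 2*tab[1] == -4
Before arr[2] := tot + t + 1: 2*tab[1] == -4
Answer: WP = 2*tab[1] == -4
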